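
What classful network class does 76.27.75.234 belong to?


First octet: 76
Binary: 01001100
0xxxxxxx -> Class A (1-126)
Class A, default mask 255.0.0.0 (/8)


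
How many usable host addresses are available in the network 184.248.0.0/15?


Host bits = 32 - 15 = 17
Total addresses = 2^17 = 131072
Usable = total - 2 (network and broadcast)
Usable hosts: 131070


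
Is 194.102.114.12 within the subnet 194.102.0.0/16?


Subnet network: 194.102.0.0
Test IP AND mask: 194.102.0.0
Yes, 194.102.114.12 is in 194.102.0.0/16


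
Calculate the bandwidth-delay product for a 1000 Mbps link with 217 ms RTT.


BDP = bandwidth * RTT
= 1000 Mbps * 217 ms
= 1000 * 1e6 * 217 / 1000 bits
= 217000000 bits
= 27125000 bytes
= 26489.2578 KB
BDP = 217000000 bits (27125000 bytes)


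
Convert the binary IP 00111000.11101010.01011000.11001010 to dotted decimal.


00111000 = 56
11101010 = 234
01011000 = 88
11001010 = 202
IP: 56.234.88.202


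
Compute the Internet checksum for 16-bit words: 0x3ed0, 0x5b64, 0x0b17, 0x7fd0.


Sum all words (with carry folding):
+ 0x3ed0 = 0x3ed0
+ 0x5b64 = 0x9a34
+ 0x0b17 = 0xa54b
+ 0x7fd0 = 0x251c
One's complement: ~0x251c
Checksum = 0xdae3


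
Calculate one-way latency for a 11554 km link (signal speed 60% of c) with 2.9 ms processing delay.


Speed = 0.6 * 3e5 km/s = 180000 km/s
Propagation delay = 11554 / 180000 = 0.0642 s = 64.1889 ms
Processing delay = 2.9 ms
Total one-way latency = 67.0889 ms


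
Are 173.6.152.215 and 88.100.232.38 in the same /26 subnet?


Mask: 255.255.255.192
173.6.152.215 AND mask = 173.6.152.192
88.100.232.38 AND mask = 88.100.232.0
No, different subnets (173.6.152.192 vs 88.100.232.0)


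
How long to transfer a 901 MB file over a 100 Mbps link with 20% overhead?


Effective throughput = 100 * (1 - 20/100) = 80 Mbps
File size in Mb = 901 * 8 = 7208 Mb
Time = 7208 / 80
Time = 90.1 seconds


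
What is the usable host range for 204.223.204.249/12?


Network: 204.208.0.0
Broadcast: 204.223.255.255
First usable = network + 1
Last usable = broadcast - 1
Range: 204.208.0.1 to 204.223.255.254


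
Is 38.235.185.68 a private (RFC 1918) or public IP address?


RFC 1918 private ranges:
  10.0.0.0/8 (10.0.0.0 - 10.255.255.255)
  172.16.0.0/12 (172.16.0.0 - 172.31.255.255)
  192.168.0.0/16 (192.168.0.0 - 192.168.255.255)
Public (not in any RFC 1918 range)


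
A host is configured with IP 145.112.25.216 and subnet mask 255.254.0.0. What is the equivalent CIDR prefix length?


Binary: 11111111.11111110.00000000.00000000
Count leading 1s
Prefix: /15


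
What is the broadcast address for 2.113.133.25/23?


Network: 2.113.132.0/23
Host bits = 9
Set all host bits to 1:
Broadcast: 2.113.133.255


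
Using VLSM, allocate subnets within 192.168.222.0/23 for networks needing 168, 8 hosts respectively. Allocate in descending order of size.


168 hosts -> /24 (254 usable): 192.168.222.0/24
8 hosts -> /28 (14 usable): 192.168.223.0/28
Allocation: 192.168.222.0/24 (168 hosts, 254 usable); 192.168.223.0/28 (8 hosts, 14 usable)


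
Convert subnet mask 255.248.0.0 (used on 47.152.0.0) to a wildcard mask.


Subnet mask: 255.248.0.0
Wildcard = 255.255.255.255 - subnet mask
255 - 255 = 0
255 - 248 = 7
255 - 0 = 255
255 - 0 = 255
Wildcard: 0.7.255.255


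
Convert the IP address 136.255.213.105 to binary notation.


136 = 10001000
255 = 11111111
213 = 11010101
105 = 01101001
Binary: 10001000.11111111.11010101.01101001


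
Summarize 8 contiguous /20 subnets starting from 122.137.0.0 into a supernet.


Original prefix: /20
Number of subnets: 8 = 2^3
New prefix = 20 - 3 = 17
Supernet: 122.137.0.0/17


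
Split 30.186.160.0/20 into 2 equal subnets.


New prefix = 20 + 1 = 21
Each subnet has 2048 addresses
  30.186.160.0/21
  30.186.168.0/21
Subnets: 30.186.160.0/21, 30.186.168.0/21


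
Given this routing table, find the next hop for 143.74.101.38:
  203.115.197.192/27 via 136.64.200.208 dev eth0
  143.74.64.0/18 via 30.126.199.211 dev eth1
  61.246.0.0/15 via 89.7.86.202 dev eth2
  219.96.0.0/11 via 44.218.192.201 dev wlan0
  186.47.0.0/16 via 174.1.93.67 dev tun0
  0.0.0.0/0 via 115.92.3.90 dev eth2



Longest prefix match for 143.74.101.38:
  /27 203.115.197.192: no
  /18 143.74.64.0: MATCH
  /15 61.246.0.0: no
  /11 219.96.0.0: no
  /16 186.47.0.0: no
  /0 0.0.0.0: MATCH
Selected: next-hop 30.126.199.211 via eth1 (matched /18)


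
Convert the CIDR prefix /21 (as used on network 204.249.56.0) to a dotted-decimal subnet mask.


/21 means 21 network bits, 11 host bits
Binary: 11111111111111111111100000000000
Mask: 255.255.248.0


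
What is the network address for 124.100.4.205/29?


IP:   01111100.01100100.00000100.11001101
Mask: 11111111.11111111.11111111.11111000
AND operation:
Net:  01111100.01100100.00000100.11001000
Network: 124.100.4.200/29


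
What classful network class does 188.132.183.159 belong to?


First octet: 188
Binary: 10111100
10xxxxxx -> Class B (128-191)
Class B, default mask 255.255.0.0 (/16)


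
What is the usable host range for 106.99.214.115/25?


Network: 106.99.214.0
Broadcast: 106.99.214.127
First usable = network + 1
Last usable = broadcast - 1
Range: 106.99.214.1 to 106.99.214.126


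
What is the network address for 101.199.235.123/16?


IP:   01100101.11000111.11101011.01111011
Mask: 11111111.11111111.00000000.00000000
AND operation:
Net:  01100101.11000111.00000000.00000000
Network: 101.199.0.0/16


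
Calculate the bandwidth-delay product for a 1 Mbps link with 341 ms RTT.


BDP = bandwidth * RTT
= 1 Mbps * 341 ms
= 1 * 1e6 * 341 / 1000 bits
= 341000 bits
= 42625 bytes
= 41.626 KB
BDP = 341000 bits (42625 bytes)


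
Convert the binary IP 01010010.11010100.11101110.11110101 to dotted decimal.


01010010 = 82
11010100 = 212
11101110 = 238
11110101 = 245
IP: 82.212.238.245


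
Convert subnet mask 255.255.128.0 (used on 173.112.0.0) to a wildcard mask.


Subnet mask: 255.255.128.0
Wildcard = 255.255.255.255 - subnet mask
255 - 255 = 0
255 - 255 = 0
255 - 128 = 127
255 - 0 = 255
Wildcard: 0.0.127.255


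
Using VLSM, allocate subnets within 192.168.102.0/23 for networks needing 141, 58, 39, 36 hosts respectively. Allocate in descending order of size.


141 hosts -> /24 (254 usable): 192.168.102.0/24
58 hosts -> /26 (62 usable): 192.168.103.0/26
39 hosts -> /26 (62 usable): 192.168.103.64/26
36 hosts -> /26 (62 usable): 192.168.103.128/26
Allocation: 192.168.102.0/24 (141 hosts, 254 usable); 192.168.103.0/26 (58 hosts, 62 usable); 192.168.103.64/26 (39 hosts, 62 usable); 192.168.103.128/26 (36 hosts, 62 usable)


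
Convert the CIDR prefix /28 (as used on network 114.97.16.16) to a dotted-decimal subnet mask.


/28 means 28 network bits, 4 host bits
Binary: 11111111111111111111111111110000
Mask: 255.255.255.240


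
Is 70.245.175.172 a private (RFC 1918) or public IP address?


RFC 1918 private ranges:
  10.0.0.0/8 (10.0.0.0 - 10.255.255.255)
  172.16.0.0/12 (172.16.0.0 - 172.31.255.255)
  192.168.0.0/16 (192.168.0.0 - 192.168.255.255)
Public (not in any RFC 1918 range)


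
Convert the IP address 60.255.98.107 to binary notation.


60 = 00111100
255 = 11111111
98 = 01100010
107 = 01101011
Binary: 00111100.11111111.01100010.01101011


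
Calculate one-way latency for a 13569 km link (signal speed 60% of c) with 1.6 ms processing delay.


Speed = 0.6 * 3e5 km/s = 180000 km/s
Propagation delay = 13569 / 180000 = 0.0754 s = 75.3833 ms
Processing delay = 1.6 ms
Total one-way latency = 76.9833 ms


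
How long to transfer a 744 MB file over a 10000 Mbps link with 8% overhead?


Effective throughput = 10000 * (1 - 8/100) = 9200 Mbps
File size in Mb = 744 * 8 = 5952 Mb
Time = 5952 / 9200
Time = 0.647 seconds


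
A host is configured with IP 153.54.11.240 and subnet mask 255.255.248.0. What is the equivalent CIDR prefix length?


Binary: 11111111.11111111.11111000.00000000
Count leading 1s
Prefix: /21


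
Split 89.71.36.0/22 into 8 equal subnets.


New prefix = 22 + 3 = 25
Each subnet has 128 addresses
  89.71.36.0/25
  89.71.36.128/25
  89.71.37.0/25
  89.71.37.128/25
  89.71.38.0/25
  89.71.38.128/25
  89.71.39.0/25
  89.71.39.128/25
Subnets: 89.71.36.0/25, 89.71.36.128/25, 89.71.37.0/25, 89.71.37.128/25, 89.71.38.0/25, 89.71.38.128/25, 89.71.39.0/25, 89.71.39.128/25


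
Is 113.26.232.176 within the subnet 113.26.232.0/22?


Subnet network: 113.26.232.0
Test IP AND mask: 113.26.232.0
Yes, 113.26.232.176 is in 113.26.232.0/22


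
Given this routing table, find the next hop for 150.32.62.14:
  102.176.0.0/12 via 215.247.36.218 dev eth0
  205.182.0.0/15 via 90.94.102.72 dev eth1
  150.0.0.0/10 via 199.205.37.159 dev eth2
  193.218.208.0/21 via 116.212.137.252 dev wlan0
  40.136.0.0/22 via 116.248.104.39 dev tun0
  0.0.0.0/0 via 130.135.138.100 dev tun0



Longest prefix match for 150.32.62.14:
  /12 102.176.0.0: no
  /15 205.182.0.0: no
  /10 150.0.0.0: MATCH
  /21 193.218.208.0: no
  /22 40.136.0.0: no
  /0 0.0.0.0: MATCH
Selected: next-hop 199.205.37.159 via eth2 (matched /10)


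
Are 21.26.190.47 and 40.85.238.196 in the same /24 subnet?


Mask: 255.255.255.0
21.26.190.47 AND mask = 21.26.190.0
40.85.238.196 AND mask = 40.85.238.0
No, different subnets (21.26.190.0 vs 40.85.238.0)


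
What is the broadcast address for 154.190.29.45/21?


Network: 154.190.24.0/21
Host bits = 11
Set all host bits to 1:
Broadcast: 154.190.31.255


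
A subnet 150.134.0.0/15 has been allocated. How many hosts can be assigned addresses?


Host bits = 32 - 15 = 17
Total addresses = 2^17 = 131072
Usable = total - 2 (network and broadcast)
Usable hosts: 131070


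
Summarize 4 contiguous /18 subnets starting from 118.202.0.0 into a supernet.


Original prefix: /18
Number of subnets: 4 = 2^2
New prefix = 18 - 2 = 16
Supernet: 118.202.0.0/16


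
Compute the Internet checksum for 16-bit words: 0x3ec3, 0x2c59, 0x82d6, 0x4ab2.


Sum all words (with carry folding):
+ 0x3ec3 = 0x3ec3
+ 0x2c59 = 0x6b1c
+ 0x82d6 = 0xedf2
+ 0x4ab2 = 0x38a5
One's complement: ~0x38a5
Checksum = 0xc75a


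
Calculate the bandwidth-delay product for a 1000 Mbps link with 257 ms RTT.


BDP = bandwidth * RTT
= 1000 Mbps * 257 ms
= 1000 * 1e6 * 257 / 1000 bits
= 257000000 bits
= 32125000 bytes
= 31372.0703 KB
BDP = 257000000 bits (32125000 bytes)


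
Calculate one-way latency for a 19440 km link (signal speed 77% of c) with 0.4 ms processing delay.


Speed = 0.77 * 3e5 km/s = 231000 km/s
Propagation delay = 19440 / 231000 = 0.0842 s = 84.1558 ms
Processing delay = 0.4 ms
Total one-way latency = 84.5558 ms


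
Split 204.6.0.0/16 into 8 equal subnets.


New prefix = 16 + 3 = 19
Each subnet has 8192 addresses
  204.6.0.0/19
  204.6.32.0/19
  204.6.64.0/19
  204.6.96.0/19
  204.6.128.0/19
  204.6.160.0/19
  204.6.192.0/19
  204.6.224.0/19
Subnets: 204.6.0.0/19, 204.6.32.0/19, 204.6.64.0/19, 204.6.96.0/19, 204.6.128.0/19, 204.6.160.0/19, 204.6.192.0/19, 204.6.224.0/19


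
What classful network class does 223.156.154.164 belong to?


First octet: 223
Binary: 11011111
110xxxxx -> Class C (192-223)
Class C, default mask 255.255.255.0 (/24)


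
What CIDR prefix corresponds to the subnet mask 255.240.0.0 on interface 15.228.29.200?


Binary: 11111111.11110000.00000000.00000000
Count leading 1s
Prefix: /12


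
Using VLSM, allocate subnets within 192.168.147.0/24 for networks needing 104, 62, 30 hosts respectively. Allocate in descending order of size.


104 hosts -> /25 (126 usable): 192.168.147.0/25
62 hosts -> /26 (62 usable): 192.168.147.128/26
30 hosts -> /27 (30 usable): 192.168.147.192/27
Allocation: 192.168.147.0/25 (104 hosts, 126 usable); 192.168.147.128/26 (62 hosts, 62 usable); 192.168.147.192/27 (30 hosts, 30 usable)


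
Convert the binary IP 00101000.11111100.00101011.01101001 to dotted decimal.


00101000 = 40
11111100 = 252
00101011 = 43
01101001 = 105
IP: 40.252.43.105


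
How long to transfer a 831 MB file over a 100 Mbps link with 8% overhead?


Effective throughput = 100 * (1 - 8/100) = 92 Mbps
File size in Mb = 831 * 8 = 6648 Mb
Time = 6648 / 92
Time = 72.2609 seconds


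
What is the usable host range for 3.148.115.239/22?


Network: 3.148.112.0
Broadcast: 3.148.115.255
First usable = network + 1
Last usable = broadcast - 1
Range: 3.148.112.1 to 3.148.115.254


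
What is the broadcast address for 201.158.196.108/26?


Network: 201.158.196.64/26
Host bits = 6
Set all host bits to 1:
Broadcast: 201.158.196.127


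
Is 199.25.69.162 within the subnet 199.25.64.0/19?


Subnet network: 199.25.64.0
Test IP AND mask: 199.25.64.0
Yes, 199.25.69.162 is in 199.25.64.0/19


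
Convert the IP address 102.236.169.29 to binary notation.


102 = 01100110
236 = 11101100
169 = 10101001
29 = 00011101
Binary: 01100110.11101100.10101001.00011101


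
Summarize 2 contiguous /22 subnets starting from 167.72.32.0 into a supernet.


Original prefix: /22
Number of subnets: 2 = 2^1
New prefix = 22 - 1 = 21
Supernet: 167.72.32.0/21


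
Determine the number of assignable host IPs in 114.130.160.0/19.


Host bits = 32 - 19 = 13
Total addresses = 2^13 = 8192
Usable = total - 2 (network and broadcast)
Usable hosts: 8190


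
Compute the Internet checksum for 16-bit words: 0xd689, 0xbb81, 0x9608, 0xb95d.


Sum all words (with carry folding):
+ 0xd689 = 0xd689
+ 0xbb81 = 0x920b
+ 0x9608 = 0x2814
+ 0xb95d = 0xe171
One's complement: ~0xe171
Checksum = 0x1e8e


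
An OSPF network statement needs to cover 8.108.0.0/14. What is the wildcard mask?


Subnet mask: 255.252.0.0
Wildcard = 255.255.255.255 - subnet mask
255 - 255 = 0
255 - 252 = 3
255 - 0 = 255
255 - 0 = 255
Wildcard: 0.3.255.255


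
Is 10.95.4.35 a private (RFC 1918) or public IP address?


RFC 1918 private ranges:
  10.0.0.0/8 (10.0.0.0 - 10.255.255.255)
  172.16.0.0/12 (172.16.0.0 - 172.31.255.255)
  192.168.0.0/16 (192.168.0.0 - 192.168.255.255)
Private (in 10.0.0.0/8)


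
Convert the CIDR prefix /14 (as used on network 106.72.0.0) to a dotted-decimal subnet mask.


/14 means 14 network bits, 18 host bits
Binary: 11111111111111000000000000000000
Mask: 255.252.0.0


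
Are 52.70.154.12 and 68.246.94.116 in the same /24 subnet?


Mask: 255.255.255.0
52.70.154.12 AND mask = 52.70.154.0
68.246.94.116 AND mask = 68.246.94.0
No, different subnets (52.70.154.0 vs 68.246.94.0)


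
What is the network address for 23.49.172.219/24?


IP:   00010111.00110001.10101100.11011011
Mask: 11111111.11111111.11111111.00000000
AND operation:
Net:  00010111.00110001.10101100.00000000
Network: 23.49.172.0/24


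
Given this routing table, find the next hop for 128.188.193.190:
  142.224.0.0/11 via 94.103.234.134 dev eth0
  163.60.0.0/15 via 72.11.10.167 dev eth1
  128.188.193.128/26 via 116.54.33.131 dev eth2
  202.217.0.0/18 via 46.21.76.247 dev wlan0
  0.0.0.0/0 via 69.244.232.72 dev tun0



Longest prefix match for 128.188.193.190:
  /11 142.224.0.0: no
  /15 163.60.0.0: no
  /26 128.188.193.128: MATCH
  /18 202.217.0.0: no
  /0 0.0.0.0: MATCH
Selected: next-hop 116.54.33.131 via eth2 (matched /26)


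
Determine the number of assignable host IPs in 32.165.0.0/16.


Host bits = 32 - 16 = 16
Total addresses = 2^16 = 65536
Usable = total - 2 (network and broadcast)
Usable hosts: 65534


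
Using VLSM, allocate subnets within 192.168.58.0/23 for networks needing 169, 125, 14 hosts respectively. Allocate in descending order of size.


169 hosts -> /24 (254 usable): 192.168.58.0/24
125 hosts -> /25 (126 usable): 192.168.59.0/25
14 hosts -> /28 (14 usable): 192.168.59.128/28
Allocation: 192.168.58.0/24 (169 hosts, 254 usable); 192.168.59.0/25 (125 hosts, 126 usable); 192.168.59.128/28 (14 hosts, 14 usable)


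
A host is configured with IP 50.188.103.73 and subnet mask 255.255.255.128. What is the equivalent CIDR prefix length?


Binary: 11111111.11111111.11111111.10000000
Count leading 1s
Prefix: /25


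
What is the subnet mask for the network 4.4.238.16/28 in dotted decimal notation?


/28 means 28 network bits, 4 host bits
Binary: 11111111111111111111111111110000
Mask: 255.255.255.240


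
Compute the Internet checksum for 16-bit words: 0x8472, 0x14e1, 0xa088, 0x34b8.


Sum all words (with carry folding):
+ 0x8472 = 0x8472
+ 0x14e1 = 0x9953
+ 0xa088 = 0x39dc
+ 0x34b8 = 0x6e94
One's complement: ~0x6e94
Checksum = 0x916b


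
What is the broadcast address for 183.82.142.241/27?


Network: 183.82.142.224/27
Host bits = 5
Set all host bits to 1:
Broadcast: 183.82.142.255


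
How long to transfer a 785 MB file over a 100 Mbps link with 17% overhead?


Effective throughput = 100 * (1 - 17/100) = 83 Mbps
File size in Mb = 785 * 8 = 6280 Mb
Time = 6280 / 83
Time = 75.6627 seconds


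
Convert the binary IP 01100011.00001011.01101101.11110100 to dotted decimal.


01100011 = 99
00001011 = 11
01101101 = 109
11110100 = 244
IP: 99.11.109.244


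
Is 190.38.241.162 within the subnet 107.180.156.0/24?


Subnet network: 107.180.156.0
Test IP AND mask: 190.38.241.0
No, 190.38.241.162 is not in 107.180.156.0/24


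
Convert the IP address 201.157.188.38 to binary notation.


201 = 11001001
157 = 10011101
188 = 10111100
38 = 00100110
Binary: 11001001.10011101.10111100.00100110


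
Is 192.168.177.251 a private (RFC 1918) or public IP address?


RFC 1918 private ranges:
  10.0.0.0/8 (10.0.0.0 - 10.255.255.255)
  172.16.0.0/12 (172.16.0.0 - 172.31.255.255)
  192.168.0.0/16 (192.168.0.0 - 192.168.255.255)
Private (in 192.168.0.0/16)


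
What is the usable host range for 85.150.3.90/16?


Network: 85.150.0.0
Broadcast: 85.150.255.255
First usable = network + 1
Last usable = broadcast - 1
Range: 85.150.0.1 to 85.150.255.254


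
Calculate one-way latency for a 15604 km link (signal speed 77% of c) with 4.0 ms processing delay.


Speed = 0.77 * 3e5 km/s = 231000 km/s
Propagation delay = 15604 / 231000 = 0.0675 s = 67.5498 ms
Processing delay = 4.0 ms
Total one-way latency = 71.5498 ms


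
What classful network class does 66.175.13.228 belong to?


First octet: 66
Binary: 01000010
0xxxxxxx -> Class A (1-126)
Class A, default mask 255.0.0.0 (/8)


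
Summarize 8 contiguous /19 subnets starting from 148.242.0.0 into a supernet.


Original prefix: /19
Number of subnets: 8 = 2^3
New prefix = 19 - 3 = 16
Supernet: 148.242.0.0/16


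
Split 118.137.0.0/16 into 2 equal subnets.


New prefix = 16 + 1 = 17
Each subnet has 32768 addresses
  118.137.0.0/17
  118.137.128.0/17
Subnets: 118.137.0.0/17, 118.137.128.0/17


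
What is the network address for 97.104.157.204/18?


IP:   01100001.01101000.10011101.11001100
Mask: 11111111.11111111.11000000.00000000
AND operation:
Net:  01100001.01101000.10000000.00000000
Network: 97.104.128.0/18


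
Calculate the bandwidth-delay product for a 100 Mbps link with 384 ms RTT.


BDP = bandwidth * RTT
= 100 Mbps * 384 ms
= 100 * 1e6 * 384 / 1000 bits
= 38400000 bits
= 4800000 bytes
= 4687.5 KB
BDP = 38400000 bits (4800000 bytes)


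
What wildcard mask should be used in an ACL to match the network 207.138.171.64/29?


Subnet mask: 255.255.255.248
Wildcard = 255.255.255.255 - subnet mask
255 - 255 = 0
255 - 255 = 0
255 - 255 = 0
255 - 248 = 7
Wildcard: 0.0.0.7


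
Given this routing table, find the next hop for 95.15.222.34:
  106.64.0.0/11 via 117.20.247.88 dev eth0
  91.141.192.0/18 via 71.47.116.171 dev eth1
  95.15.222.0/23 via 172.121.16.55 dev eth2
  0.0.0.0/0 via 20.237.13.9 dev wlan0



Longest prefix match for 95.15.222.34:
  /11 106.64.0.0: no
  /18 91.141.192.0: no
  /23 95.15.222.0: MATCH
  /0 0.0.0.0: MATCH
Selected: next-hop 172.121.16.55 via eth2 (matched /23)


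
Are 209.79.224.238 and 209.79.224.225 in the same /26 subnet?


Mask: 255.255.255.192
209.79.224.238 AND mask = 209.79.224.192
209.79.224.225 AND mask = 209.79.224.192
Yes, same subnet (209.79.224.192)


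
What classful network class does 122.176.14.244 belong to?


First octet: 122
Binary: 01111010
0xxxxxxx -> Class A (1-126)
Class A, default mask 255.0.0.0 (/8)


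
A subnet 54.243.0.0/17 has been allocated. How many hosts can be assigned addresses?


Host bits = 32 - 17 = 15
Total addresses = 2^15 = 32768
Usable = total - 2 (network and broadcast)
Usable hosts: 32766


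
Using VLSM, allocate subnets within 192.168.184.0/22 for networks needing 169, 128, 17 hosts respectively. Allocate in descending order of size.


169 hosts -> /24 (254 usable): 192.168.184.0/24
128 hosts -> /24 (254 usable): 192.168.185.0/24
17 hosts -> /27 (30 usable): 192.168.186.0/27
Allocation: 192.168.184.0/24 (169 hosts, 254 usable); 192.168.185.0/24 (128 hosts, 254 usable); 192.168.186.0/27 (17 hosts, 30 usable)


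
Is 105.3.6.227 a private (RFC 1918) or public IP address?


RFC 1918 private ranges:
  10.0.0.0/8 (10.0.0.0 - 10.255.255.255)
  172.16.0.0/12 (172.16.0.0 - 172.31.255.255)
  192.168.0.0/16 (192.168.0.0 - 192.168.255.255)
Public (not in any RFC 1918 range)


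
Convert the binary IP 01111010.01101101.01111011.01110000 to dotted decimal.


01111010 = 122
01101101 = 109
01111011 = 123
01110000 = 112
IP: 122.109.123.112


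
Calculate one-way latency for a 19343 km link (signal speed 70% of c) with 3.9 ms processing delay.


Speed = 0.7 * 3e5 km/s = 210000 km/s
Propagation delay = 19343 / 210000 = 0.0921 s = 92.1095 ms
Processing delay = 3.9 ms
Total one-way latency = 96.0095 ms


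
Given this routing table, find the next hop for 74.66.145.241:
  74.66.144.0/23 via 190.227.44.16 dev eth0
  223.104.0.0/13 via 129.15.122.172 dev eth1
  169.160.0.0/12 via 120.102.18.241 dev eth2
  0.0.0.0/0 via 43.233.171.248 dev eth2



Longest prefix match for 74.66.145.241:
  /23 74.66.144.0: MATCH
  /13 223.104.0.0: no
  /12 169.160.0.0: no
  /0 0.0.0.0: MATCH
Selected: next-hop 190.227.44.16 via eth0 (matched /23)


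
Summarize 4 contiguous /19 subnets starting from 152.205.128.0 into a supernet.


Original prefix: /19
Number of subnets: 4 = 2^2
New prefix = 19 - 2 = 17
Supernet: 152.205.128.0/17


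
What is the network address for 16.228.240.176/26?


IP:   00010000.11100100.11110000.10110000
Mask: 11111111.11111111.11111111.11000000
AND operation:
Net:  00010000.11100100.11110000.10000000
Network: 16.228.240.128/26


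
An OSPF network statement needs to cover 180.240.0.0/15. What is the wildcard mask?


Subnet mask: 255.254.0.0
Wildcard = 255.255.255.255 - subnet mask
255 - 255 = 0
255 - 254 = 1
255 - 0 = 255
255 - 0 = 255
Wildcard: 0.1.255.255


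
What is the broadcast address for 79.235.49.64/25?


Network: 79.235.49.0/25
Host bits = 7
Set all host bits to 1:
Broadcast: 79.235.49.127


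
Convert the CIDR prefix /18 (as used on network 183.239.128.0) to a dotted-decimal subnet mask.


/18 means 18 network bits, 14 host bits
Binary: 11111111111111111100000000000000
Mask: 255.255.192.0


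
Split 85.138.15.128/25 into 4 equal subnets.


New prefix = 25 + 2 = 27
Each subnet has 32 addresses
  85.138.15.128/27
  85.138.15.160/27
  85.138.15.192/27
  85.138.15.224/27
Subnets: 85.138.15.128/27, 85.138.15.160/27, 85.138.15.192/27, 85.138.15.224/27


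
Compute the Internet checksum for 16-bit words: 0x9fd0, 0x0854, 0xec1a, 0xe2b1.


Sum all words (with carry folding):
+ 0x9fd0 = 0x9fd0
+ 0x0854 = 0xa824
+ 0xec1a = 0x943f
+ 0xe2b1 = 0x76f1
One's complement: ~0x76f1
Checksum = 0x890e


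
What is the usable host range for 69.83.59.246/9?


Network: 69.0.0.0
Broadcast: 69.127.255.255
First usable = network + 1
Last usable = broadcast - 1
Range: 69.0.0.1 to 69.127.255.254


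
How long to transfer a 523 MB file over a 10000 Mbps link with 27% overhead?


Effective throughput = 10000 * (1 - 27/100) = 7300 Mbps
File size in Mb = 523 * 8 = 4184 Mb
Time = 4184 / 7300
Time = 0.5732 seconds


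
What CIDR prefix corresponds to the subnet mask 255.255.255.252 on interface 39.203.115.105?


Binary: 11111111.11111111.11111111.11111100
Count leading 1s
Prefix: /30


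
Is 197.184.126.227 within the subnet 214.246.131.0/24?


Subnet network: 214.246.131.0
Test IP AND mask: 197.184.126.0
No, 197.184.126.227 is not in 214.246.131.0/24


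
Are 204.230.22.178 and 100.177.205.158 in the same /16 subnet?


Mask: 255.255.0.0
204.230.22.178 AND mask = 204.230.0.0
100.177.205.158 AND mask = 100.177.0.0
No, different subnets (204.230.0.0 vs 100.177.0.0)


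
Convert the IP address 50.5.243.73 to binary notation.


50 = 00110010
5 = 00000101
243 = 11110011
73 = 01001001
Binary: 00110010.00000101.11110011.01001001


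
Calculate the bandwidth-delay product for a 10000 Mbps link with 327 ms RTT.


BDP = bandwidth * RTT
= 10000 Mbps * 327 ms
= 10000 * 1e6 * 327 / 1000 bits
= 3270000000 bits
= 408750000 bytes
= 399169.9219 KB
BDP = 3270000000 bits (408750000 bytes)


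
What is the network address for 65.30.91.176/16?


IP:   01000001.00011110.01011011.10110000
Mask: 11111111.11111111.00000000.00000000
AND operation:
Net:  01000001.00011110.00000000.00000000
Network: 65.30.0.0/16


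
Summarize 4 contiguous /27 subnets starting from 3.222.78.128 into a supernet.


Original prefix: /27
Number of subnets: 4 = 2^2
New prefix = 27 - 2 = 25
Supernet: 3.222.78.128/25


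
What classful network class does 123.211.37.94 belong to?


First octet: 123
Binary: 01111011
0xxxxxxx -> Class A (1-126)
Class A, default mask 255.0.0.0 (/8)


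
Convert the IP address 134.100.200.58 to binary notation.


134 = 10000110
100 = 01100100
200 = 11001000
58 = 00111010
Binary: 10000110.01100100.11001000.00111010


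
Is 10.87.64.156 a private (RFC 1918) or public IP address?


RFC 1918 private ranges:
  10.0.0.0/8 (10.0.0.0 - 10.255.255.255)
  172.16.0.0/12 (172.16.0.0 - 172.31.255.255)
  192.168.0.0/16 (192.168.0.0 - 192.168.255.255)
Private (in 10.0.0.0/8)


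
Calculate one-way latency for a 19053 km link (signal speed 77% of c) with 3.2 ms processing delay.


Speed = 0.77 * 3e5 km/s = 231000 km/s
Propagation delay = 19053 / 231000 = 0.0825 s = 82.4805 ms
Processing delay = 3.2 ms
Total one-way latency = 85.6805 ms


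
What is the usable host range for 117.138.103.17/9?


Network: 117.128.0.0
Broadcast: 117.255.255.255
First usable = network + 1
Last usable = broadcast - 1
Range: 117.128.0.1 to 117.255.255.254


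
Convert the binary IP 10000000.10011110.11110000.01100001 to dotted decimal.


10000000 = 128
10011110 = 158
11110000 = 240
01100001 = 97
IP: 128.158.240.97


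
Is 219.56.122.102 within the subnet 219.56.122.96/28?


Subnet network: 219.56.122.96
Test IP AND mask: 219.56.122.96
Yes, 219.56.122.102 is in 219.56.122.96/28


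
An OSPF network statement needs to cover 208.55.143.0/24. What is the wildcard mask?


Subnet mask: 255.255.255.0
Wildcard = 255.255.255.255 - subnet mask
255 - 255 = 0
255 - 255 = 0
255 - 255 = 0
255 - 0 = 255
Wildcard: 0.0.0.255


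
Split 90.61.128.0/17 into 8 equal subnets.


New prefix = 17 + 3 = 20
Each subnet has 4096 addresses
  90.61.128.0/20
  90.61.144.0/20
  90.61.160.0/20
  90.61.176.0/20
  90.61.192.0/20
  90.61.208.0/20
  90.61.224.0/20
  90.61.240.0/20
Subnets: 90.61.128.0/20, 90.61.144.0/20, 90.61.160.0/20, 90.61.176.0/20, 90.61.192.0/20, 90.61.208.0/20, 90.61.224.0/20, 90.61.240.0/20


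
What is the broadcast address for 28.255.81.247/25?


Network: 28.255.81.128/25
Host bits = 7
Set all host bits to 1:
Broadcast: 28.255.81.255


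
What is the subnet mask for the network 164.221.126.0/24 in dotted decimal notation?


/24 means 24 network bits, 8 host bits
Binary: 11111111111111111111111100000000
Mask: 255.255.255.0


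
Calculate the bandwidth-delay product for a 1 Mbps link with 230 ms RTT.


BDP = bandwidth * RTT
= 1 Mbps * 230 ms
= 1 * 1e6 * 230 / 1000 bits
= 230000 bits
= 28750 bytes
= 28.0762 KB
BDP = 230000 bits (28750 bytes)


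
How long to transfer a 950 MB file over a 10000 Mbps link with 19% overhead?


Effective throughput = 10000 * (1 - 19/100) = 8100.0 Mbps
File size in Mb = 950 * 8 = 7600 Mb
Time = 7600 / 8100.0
Time = 0.9383 seconds


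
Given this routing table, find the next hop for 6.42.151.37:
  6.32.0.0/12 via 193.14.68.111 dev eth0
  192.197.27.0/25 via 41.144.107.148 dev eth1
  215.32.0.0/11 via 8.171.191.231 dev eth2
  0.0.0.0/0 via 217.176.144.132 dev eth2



Longest prefix match for 6.42.151.37:
  /12 6.32.0.0: MATCH
  /25 192.197.27.0: no
  /11 215.32.0.0: no
  /0 0.0.0.0: MATCH
Selected: next-hop 193.14.68.111 via eth0 (matched /12)


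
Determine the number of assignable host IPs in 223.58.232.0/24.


Host bits = 32 - 24 = 8
Total addresses = 2^8 = 256
Usable = total - 2 (network and broadcast)
Usable hosts: 254


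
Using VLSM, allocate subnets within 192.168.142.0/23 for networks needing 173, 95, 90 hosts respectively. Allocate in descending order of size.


173 hosts -> /24 (254 usable): 192.168.142.0/24
95 hosts -> /25 (126 usable): 192.168.143.0/25
90 hosts -> /25 (126 usable): 192.168.143.128/25
Allocation: 192.168.142.0/24 (173 hosts, 254 usable); 192.168.143.0/25 (95 hosts, 126 usable); 192.168.143.128/25 (90 hosts, 126 usable)


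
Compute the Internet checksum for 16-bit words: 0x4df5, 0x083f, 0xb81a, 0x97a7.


Sum all words (with carry folding):
+ 0x4df5 = 0x4df5
+ 0x083f = 0x5634
+ 0xb81a = 0x0e4f
+ 0x97a7 = 0xa5f6
One's complement: ~0xa5f6
Checksum = 0x5a09


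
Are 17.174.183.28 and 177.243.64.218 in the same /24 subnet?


Mask: 255.255.255.0
17.174.183.28 AND mask = 17.174.183.0
177.243.64.218 AND mask = 177.243.64.0
No, different subnets (17.174.183.0 vs 177.243.64.0)


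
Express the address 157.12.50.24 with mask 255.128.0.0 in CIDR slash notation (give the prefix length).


Binary: 11111111.10000000.00000000.00000000
Count leading 1s
Prefix: /9


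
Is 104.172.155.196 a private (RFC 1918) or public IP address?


RFC 1918 private ranges:
  10.0.0.0/8 (10.0.0.0 - 10.255.255.255)
  172.16.0.0/12 (172.16.0.0 - 172.31.255.255)
  192.168.0.0/16 (192.168.0.0 - 192.168.255.255)
Public (not in any RFC 1918 range)


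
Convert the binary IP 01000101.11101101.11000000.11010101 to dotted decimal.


01000101 = 69
11101101 = 237
11000000 = 192
11010101 = 213
IP: 69.237.192.213


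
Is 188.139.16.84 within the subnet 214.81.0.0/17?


Subnet network: 214.81.0.0
Test IP AND mask: 188.139.0.0
No, 188.139.16.84 is not in 214.81.0.0/17


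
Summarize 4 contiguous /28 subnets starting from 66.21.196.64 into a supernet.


Original prefix: /28
Number of subnets: 4 = 2^2
New prefix = 28 - 2 = 26
Supernet: 66.21.196.64/26


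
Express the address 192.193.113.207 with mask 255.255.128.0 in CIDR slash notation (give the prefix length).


Binary: 11111111.11111111.10000000.00000000
Count leading 1s
Prefix: /17


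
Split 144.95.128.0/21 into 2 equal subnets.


New prefix = 21 + 1 = 22
Each subnet has 1024 addresses
  144.95.128.0/22
  144.95.132.0/22
Subnets: 144.95.128.0/22, 144.95.132.0/22


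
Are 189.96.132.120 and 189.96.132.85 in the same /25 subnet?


Mask: 255.255.255.128
189.96.132.120 AND mask = 189.96.132.0
189.96.132.85 AND mask = 189.96.132.0
Yes, same subnet (189.96.132.0)


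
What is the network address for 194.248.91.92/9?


IP:   11000010.11111000.01011011.01011100
Mask: 11111111.10000000.00000000.00000000
AND operation:
Net:  11000010.10000000.00000000.00000000
Network: 194.128.0.0/9


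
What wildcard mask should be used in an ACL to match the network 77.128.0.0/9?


Subnet mask: 255.128.0.0
Wildcard = 255.255.255.255 - subnet mask
255 - 255 = 0
255 - 128 = 127
255 - 0 = 255
255 - 0 = 255
Wildcard: 0.127.255.255


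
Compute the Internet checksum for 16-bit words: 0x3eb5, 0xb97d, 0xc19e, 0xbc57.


Sum all words (with carry folding):
+ 0x3eb5 = 0x3eb5
+ 0xb97d = 0xf832
+ 0xc19e = 0xb9d1
+ 0xbc57 = 0x7629
One's complement: ~0x7629
Checksum = 0x89d6


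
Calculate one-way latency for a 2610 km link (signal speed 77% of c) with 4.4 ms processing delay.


Speed = 0.77 * 3e5 km/s = 231000 km/s
Propagation delay = 2610 / 231000 = 0.0113 s = 11.2987 ms
Processing delay = 4.4 ms
Total one-way latency = 15.6987 ms


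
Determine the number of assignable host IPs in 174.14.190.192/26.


Host bits = 32 - 26 = 6
Total addresses = 2^6 = 64
Usable = total - 2 (network and broadcast)
Usable hosts: 62


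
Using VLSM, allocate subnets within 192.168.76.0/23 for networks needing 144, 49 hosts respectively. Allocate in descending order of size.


144 hosts -> /24 (254 usable): 192.168.76.0/24
49 hosts -> /26 (62 usable): 192.168.77.0/26
Allocation: 192.168.76.0/24 (144 hosts, 254 usable); 192.168.77.0/26 (49 hosts, 62 usable)


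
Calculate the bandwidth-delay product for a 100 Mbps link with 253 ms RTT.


BDP = bandwidth * RTT
= 100 Mbps * 253 ms
= 100 * 1e6 * 253 / 1000 bits
= 25300000 bits
= 3162500 bytes
= 3088.3789 KB
BDP = 25300000 bits (3162500 bytes)


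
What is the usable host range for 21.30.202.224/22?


Network: 21.30.200.0
Broadcast: 21.30.203.255
First usable = network + 1
Last usable = broadcast - 1
Range: 21.30.200.1 to 21.30.203.254


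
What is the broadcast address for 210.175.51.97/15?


Network: 210.174.0.0/15
Host bits = 17
Set all host bits to 1:
Broadcast: 210.175.255.255


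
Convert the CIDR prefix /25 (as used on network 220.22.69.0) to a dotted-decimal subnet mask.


/25 means 25 network bits, 7 host bits
Binary: 11111111111111111111111110000000
Mask: 255.255.255.128


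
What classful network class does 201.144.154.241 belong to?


First octet: 201
Binary: 11001001
110xxxxx -> Class C (192-223)
Class C, default mask 255.255.255.0 (/24)


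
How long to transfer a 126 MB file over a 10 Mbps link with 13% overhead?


Effective throughput = 10 * (1 - 13/100) = 8.7 Mbps
File size in Mb = 126 * 8 = 1008 Mb
Time = 1008 / 8.7
Time = 115.8621 seconds


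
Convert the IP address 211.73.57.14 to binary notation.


211 = 11010011
73 = 01001001
57 = 00111001
14 = 00001110
Binary: 11010011.01001001.00111001.00001110


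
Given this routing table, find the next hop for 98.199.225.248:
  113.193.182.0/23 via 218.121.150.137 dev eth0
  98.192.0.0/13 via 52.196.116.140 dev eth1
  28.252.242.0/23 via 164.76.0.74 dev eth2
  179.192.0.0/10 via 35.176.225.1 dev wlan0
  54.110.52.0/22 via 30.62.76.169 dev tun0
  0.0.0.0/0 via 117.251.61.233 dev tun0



Longest prefix match for 98.199.225.248:
  /23 113.193.182.0: no
  /13 98.192.0.0: MATCH
  /23 28.252.242.0: no
  /10 179.192.0.0: no
  /22 54.110.52.0: no
  /0 0.0.0.0: MATCH
Selected: next-hop 52.196.116.140 via eth1 (matched /13)


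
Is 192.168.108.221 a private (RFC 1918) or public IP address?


RFC 1918 private ranges:
  10.0.0.0/8 (10.0.0.0 - 10.255.255.255)
  172.16.0.0/12 (172.16.0.0 - 172.31.255.255)
  192.168.0.0/16 (192.168.0.0 - 192.168.255.255)
Private (in 192.168.0.0/16)


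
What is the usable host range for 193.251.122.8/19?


Network: 193.251.96.0
Broadcast: 193.251.127.255
First usable = network + 1
Last usable = broadcast - 1
Range: 193.251.96.1 to 193.251.127.254


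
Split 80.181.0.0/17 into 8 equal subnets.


New prefix = 17 + 3 = 20
Each subnet has 4096 addresses
  80.181.0.0/20
  80.181.16.0/20
  80.181.32.0/20
  80.181.48.0/20
  80.181.64.0/20
  80.181.80.0/20
  80.181.96.0/20
  80.181.112.0/20
Subnets: 80.181.0.0/20, 80.181.16.0/20, 80.181.32.0/20, 80.181.48.0/20, 80.181.64.0/20, 80.181.80.0/20, 80.181.96.0/20, 80.181.112.0/20


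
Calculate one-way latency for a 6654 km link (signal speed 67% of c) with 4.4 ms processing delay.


Speed = 0.67 * 3e5 km/s = 201000 km/s
Propagation delay = 6654 / 201000 = 0.0331 s = 33.1045 ms
Processing delay = 4.4 ms
Total one-way latency = 37.5045 ms


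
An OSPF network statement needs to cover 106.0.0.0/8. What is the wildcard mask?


Subnet mask: 255.0.0.0
Wildcard = 255.255.255.255 - subnet mask
255 - 255 = 0
255 - 0 = 255
255 - 0 = 255
255 - 0 = 255
Wildcard: 0.255.255.255


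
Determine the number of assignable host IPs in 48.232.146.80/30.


Host bits = 32 - 30 = 2
Total addresses = 2^2 = 4
Usable = total - 2 (network and broadcast)
Usable hosts: 2


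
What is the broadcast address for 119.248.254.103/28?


Network: 119.248.254.96/28
Host bits = 4
Set all host bits to 1:
Broadcast: 119.248.254.111


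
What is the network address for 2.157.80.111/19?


IP:   00000010.10011101.01010000.01101111
Mask: 11111111.11111111.11100000.00000000
AND operation:
Net:  00000010.10011101.01000000.00000000
Network: 2.157.64.0/19


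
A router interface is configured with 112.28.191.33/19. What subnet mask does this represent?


/19 means 19 network bits, 13 host bits
Binary: 11111111111111111110000000000000
Mask: 255.255.224.0


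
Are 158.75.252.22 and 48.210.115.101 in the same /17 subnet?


Mask: 255.255.128.0
158.75.252.22 AND mask = 158.75.128.0
48.210.115.101 AND mask = 48.210.0.0
No, different subnets (158.75.128.0 vs 48.210.0.0)


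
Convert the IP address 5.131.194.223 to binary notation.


5 = 00000101
131 = 10000011
194 = 11000010
223 = 11011111
Binary: 00000101.10000011.11000010.11011111


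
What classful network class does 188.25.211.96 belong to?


First octet: 188
Binary: 10111100
10xxxxxx -> Class B (128-191)
Class B, default mask 255.255.0.0 (/16)


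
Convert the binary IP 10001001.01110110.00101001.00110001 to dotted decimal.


10001001 = 137
01110110 = 118
00101001 = 41
00110001 = 49
IP: 137.118.41.49


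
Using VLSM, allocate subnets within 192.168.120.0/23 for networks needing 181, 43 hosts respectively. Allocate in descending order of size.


181 hosts -> /24 (254 usable): 192.168.120.0/24
43 hosts -> /26 (62 usable): 192.168.121.0/26
Allocation: 192.168.120.0/24 (181 hosts, 254 usable); 192.168.121.0/26 (43 hosts, 62 usable)


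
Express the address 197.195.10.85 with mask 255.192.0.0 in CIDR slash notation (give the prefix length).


Binary: 11111111.11000000.00000000.00000000
Count leading 1s
Prefix: /10


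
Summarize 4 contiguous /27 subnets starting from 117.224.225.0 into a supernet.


Original prefix: /27
Number of subnets: 4 = 2^2
New prefix = 27 - 2 = 25
Supernet: 117.224.225.0/25


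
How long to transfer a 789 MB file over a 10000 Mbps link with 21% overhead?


Effective throughput = 10000 * (1 - 21/100) = 7900 Mbps
File size in Mb = 789 * 8 = 6312 Mb
Time = 6312 / 7900
Time = 0.799 seconds


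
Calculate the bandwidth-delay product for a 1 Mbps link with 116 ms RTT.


BDP = bandwidth * RTT
= 1 Mbps * 116 ms
= 1 * 1e6 * 116 / 1000 bits
= 116000 bits
= 14500 bytes
= 14.1602 KB
BDP = 116000 bits (14500 bytes)


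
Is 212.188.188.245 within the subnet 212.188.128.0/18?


Subnet network: 212.188.128.0
Test IP AND mask: 212.188.128.0
Yes, 212.188.188.245 is in 212.188.128.0/18


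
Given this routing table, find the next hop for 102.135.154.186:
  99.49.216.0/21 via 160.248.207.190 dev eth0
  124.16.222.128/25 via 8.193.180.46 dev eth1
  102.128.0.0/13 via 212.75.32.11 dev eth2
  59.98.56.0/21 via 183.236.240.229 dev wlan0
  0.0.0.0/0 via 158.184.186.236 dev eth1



Longest prefix match for 102.135.154.186:
  /21 99.49.216.0: no
  /25 124.16.222.128: no
  /13 102.128.0.0: MATCH
  /21 59.98.56.0: no
  /0 0.0.0.0: MATCH
Selected: next-hop 212.75.32.11 via eth2 (matched /13)


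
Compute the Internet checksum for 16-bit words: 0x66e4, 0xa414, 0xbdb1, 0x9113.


Sum all words (with carry folding):
+ 0x66e4 = 0x66e4
+ 0xa414 = 0x0af9
+ 0xbdb1 = 0xc8aa
+ 0x9113 = 0x59be
One's complement: ~0x59be
Checksum = 0xa641


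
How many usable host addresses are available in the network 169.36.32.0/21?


Host bits = 32 - 21 = 11
Total addresses = 2^11 = 2048
Usable = total - 2 (network and broadcast)
Usable hosts: 2046
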